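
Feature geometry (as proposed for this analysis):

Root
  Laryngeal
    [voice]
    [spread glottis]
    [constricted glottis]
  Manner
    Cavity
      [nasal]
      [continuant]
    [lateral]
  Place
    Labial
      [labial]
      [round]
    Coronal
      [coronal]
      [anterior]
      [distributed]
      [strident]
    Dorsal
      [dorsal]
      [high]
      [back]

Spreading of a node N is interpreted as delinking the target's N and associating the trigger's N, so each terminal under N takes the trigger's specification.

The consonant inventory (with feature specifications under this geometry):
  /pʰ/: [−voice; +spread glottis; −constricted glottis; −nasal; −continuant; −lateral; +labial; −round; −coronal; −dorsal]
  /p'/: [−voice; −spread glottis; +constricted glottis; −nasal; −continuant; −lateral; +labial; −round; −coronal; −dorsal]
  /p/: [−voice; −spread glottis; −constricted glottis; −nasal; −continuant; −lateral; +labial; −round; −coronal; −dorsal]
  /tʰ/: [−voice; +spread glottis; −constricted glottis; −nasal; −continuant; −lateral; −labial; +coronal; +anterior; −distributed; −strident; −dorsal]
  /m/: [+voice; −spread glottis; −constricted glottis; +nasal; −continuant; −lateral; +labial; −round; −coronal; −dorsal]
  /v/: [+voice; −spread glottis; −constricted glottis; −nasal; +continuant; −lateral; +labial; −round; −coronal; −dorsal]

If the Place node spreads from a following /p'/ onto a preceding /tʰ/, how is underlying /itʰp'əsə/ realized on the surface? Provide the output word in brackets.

Place immediately or transitively dominates [labial], [round], [coronal], [anterior], [distributed], [strident], [dorsal], [high], [back].
After delinking /tʰ/'s Place and linking /p'/'s, the affected terminals become [+labial], [−round], [−coronal], [−dorsal]; [voice], [spread glottis], [constricted glottis], … (outside Place) are retained from /tʰ/.
The resulting bundle matches /pʰ/ in the inventory; substituting it for /tʰ/ gives [ipʰp'əsə].

[ipʰp'əsə]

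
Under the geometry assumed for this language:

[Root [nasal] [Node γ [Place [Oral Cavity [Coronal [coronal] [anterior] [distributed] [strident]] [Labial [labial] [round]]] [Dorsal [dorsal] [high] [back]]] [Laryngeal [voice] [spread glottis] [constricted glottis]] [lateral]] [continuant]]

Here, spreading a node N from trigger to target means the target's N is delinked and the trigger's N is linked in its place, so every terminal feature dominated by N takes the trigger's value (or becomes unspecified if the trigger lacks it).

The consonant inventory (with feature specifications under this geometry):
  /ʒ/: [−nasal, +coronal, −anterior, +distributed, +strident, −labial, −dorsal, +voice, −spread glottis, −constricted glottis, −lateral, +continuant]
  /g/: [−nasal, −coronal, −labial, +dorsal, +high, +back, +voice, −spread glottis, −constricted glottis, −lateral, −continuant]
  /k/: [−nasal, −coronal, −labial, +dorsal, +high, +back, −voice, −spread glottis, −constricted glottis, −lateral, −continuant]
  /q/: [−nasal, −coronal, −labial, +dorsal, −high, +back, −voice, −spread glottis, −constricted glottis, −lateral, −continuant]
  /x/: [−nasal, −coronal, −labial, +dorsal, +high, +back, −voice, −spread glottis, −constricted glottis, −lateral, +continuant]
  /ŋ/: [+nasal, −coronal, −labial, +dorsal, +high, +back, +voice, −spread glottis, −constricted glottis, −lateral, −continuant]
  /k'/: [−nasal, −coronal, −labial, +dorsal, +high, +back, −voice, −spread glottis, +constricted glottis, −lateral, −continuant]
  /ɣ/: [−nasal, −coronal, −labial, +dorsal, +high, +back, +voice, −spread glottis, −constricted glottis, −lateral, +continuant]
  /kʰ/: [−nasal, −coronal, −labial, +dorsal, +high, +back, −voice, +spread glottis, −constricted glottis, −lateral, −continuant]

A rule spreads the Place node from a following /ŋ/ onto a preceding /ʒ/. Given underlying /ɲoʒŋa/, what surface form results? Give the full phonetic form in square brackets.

[ɲoɣŋa]

Terminals under Place in this geometry: [coronal], [anterior], [distributed], [strident], [labial], [round], [dorsal], [high], [back].
After delinking /ʒ/'s Place and linking /ŋ/'s, the affected terminals become [−coronal], [−labial], [+dorsal], [+high], [+back]; [nasal], [voice], [spread glottis], … (outside Place) are retained from /ʒ/.
Among the inventory, only /ɣ/ has exactly this specification, giving the surface form [ɲoɣŋa].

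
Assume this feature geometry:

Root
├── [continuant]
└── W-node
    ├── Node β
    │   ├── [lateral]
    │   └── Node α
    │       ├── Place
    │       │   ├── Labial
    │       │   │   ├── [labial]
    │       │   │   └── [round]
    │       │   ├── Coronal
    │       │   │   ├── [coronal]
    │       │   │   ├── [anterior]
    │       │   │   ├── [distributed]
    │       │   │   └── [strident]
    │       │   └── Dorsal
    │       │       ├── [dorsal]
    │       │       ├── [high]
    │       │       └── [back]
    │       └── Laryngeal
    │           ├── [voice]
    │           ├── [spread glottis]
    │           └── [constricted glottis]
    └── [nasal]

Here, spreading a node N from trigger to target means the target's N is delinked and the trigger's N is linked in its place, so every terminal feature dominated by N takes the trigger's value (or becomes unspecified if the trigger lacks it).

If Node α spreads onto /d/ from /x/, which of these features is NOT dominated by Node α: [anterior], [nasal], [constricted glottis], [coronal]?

[nasal]

Under this geometry, Node α contains [labial], [round], [coronal], [anterior], [distributed], [strident], [dorsal], [high], [back], [voice], [spread glottis], [constricted glottis].
Spreading Node α replaces [coronal], [constricted glottis], [anterior] with the trigger's values, since each sits inside the Node α constituent.
But [nasal] is a dependent of W-node, outside Node α; it is therefore untouched by the spreading.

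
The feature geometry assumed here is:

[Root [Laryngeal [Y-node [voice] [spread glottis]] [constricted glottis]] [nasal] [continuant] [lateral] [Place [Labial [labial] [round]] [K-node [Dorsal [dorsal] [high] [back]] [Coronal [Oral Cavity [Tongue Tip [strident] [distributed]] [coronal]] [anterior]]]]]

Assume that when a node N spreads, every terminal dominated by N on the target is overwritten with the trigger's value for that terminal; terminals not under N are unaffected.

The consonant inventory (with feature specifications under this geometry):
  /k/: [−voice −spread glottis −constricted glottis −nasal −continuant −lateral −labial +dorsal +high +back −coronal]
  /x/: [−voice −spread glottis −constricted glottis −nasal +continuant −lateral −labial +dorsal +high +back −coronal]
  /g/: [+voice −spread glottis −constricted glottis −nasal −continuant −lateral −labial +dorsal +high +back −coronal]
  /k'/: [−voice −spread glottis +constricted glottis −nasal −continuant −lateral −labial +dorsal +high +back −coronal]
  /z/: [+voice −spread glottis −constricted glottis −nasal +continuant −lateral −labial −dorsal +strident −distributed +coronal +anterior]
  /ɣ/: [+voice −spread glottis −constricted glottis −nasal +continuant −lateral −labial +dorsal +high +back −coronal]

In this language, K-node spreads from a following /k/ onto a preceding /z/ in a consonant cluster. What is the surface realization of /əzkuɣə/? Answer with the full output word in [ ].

The K-node node dominates the terminals [dorsal], [high], [back], [strident], [distributed], [coronal], [anterior].
After delinking /z/'s K-node and linking /k/'s, the affected terminals become [+dorsal], [+high], [+back], [−coronal]; [voice], [spread glottis], [constricted glottis], … (outside K-node) are retained from /z/.
Among the inventory, only /ɣ/ has exactly this specification, giving the surface form [əɣkuɣə].

[əɣkuɣə]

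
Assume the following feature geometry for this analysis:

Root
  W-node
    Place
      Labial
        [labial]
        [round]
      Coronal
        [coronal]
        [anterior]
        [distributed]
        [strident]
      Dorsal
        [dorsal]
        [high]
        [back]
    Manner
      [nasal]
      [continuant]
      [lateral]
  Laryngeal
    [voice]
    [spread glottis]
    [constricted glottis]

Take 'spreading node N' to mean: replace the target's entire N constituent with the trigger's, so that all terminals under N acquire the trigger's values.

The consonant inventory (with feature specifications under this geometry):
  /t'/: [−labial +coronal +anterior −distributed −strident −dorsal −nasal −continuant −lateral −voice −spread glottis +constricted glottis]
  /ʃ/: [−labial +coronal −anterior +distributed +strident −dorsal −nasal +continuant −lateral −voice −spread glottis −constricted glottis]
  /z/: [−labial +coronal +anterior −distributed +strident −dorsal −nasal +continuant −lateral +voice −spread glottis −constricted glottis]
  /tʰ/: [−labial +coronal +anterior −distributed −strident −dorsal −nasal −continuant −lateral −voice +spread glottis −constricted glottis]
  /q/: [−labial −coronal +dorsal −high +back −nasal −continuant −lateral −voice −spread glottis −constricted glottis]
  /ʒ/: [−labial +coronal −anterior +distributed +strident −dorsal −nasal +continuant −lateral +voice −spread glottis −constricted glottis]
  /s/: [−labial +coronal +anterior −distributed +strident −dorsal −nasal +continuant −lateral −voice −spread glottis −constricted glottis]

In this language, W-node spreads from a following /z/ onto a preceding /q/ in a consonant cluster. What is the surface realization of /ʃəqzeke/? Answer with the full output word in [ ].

[ʃəszeke]

The W-node node dominates the terminals [labial], [round], [coronal], [anterior], [distributed], [strident], [dorsal], [high], [back], [nasal], [continuant], [lateral].
After delinking /q/'s W-node and linking /z/'s, the affected terminals become [−labial], [+coronal], [+anterior], [−distributed], [+strident], [−dorsal], [−nasal], [+continuant], [−lateral]; [voice], [spread glottis], [constricted glottis] (outside W-node) are retained from /q/.
The resulting bundle matches /s/ in the inventory; substituting it for /q/ gives [ʃəszeke].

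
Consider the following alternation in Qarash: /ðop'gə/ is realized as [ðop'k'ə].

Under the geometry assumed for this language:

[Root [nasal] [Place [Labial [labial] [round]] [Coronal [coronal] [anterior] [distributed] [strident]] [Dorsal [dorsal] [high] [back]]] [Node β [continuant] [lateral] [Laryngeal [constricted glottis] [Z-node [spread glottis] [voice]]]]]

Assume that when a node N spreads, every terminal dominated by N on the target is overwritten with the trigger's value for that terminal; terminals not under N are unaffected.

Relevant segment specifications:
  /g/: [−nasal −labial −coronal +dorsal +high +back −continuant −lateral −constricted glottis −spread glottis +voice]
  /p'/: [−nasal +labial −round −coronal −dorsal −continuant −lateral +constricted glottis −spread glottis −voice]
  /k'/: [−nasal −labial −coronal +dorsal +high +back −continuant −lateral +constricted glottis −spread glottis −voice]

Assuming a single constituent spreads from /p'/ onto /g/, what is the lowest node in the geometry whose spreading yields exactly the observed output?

Laryngeal

/g/ and [k'] differ in [voice], [constricted glottis]; every other specified feature is identical.
These terminals are all dominated by Laryngeal, and no proper subconstituent of Laryngeal covers them all; Laryngeal is their lowest common ancestor.
If Laryngeal spreads, every terminal under it takes /p'/'s value, producing [k'] as observed.
Features on which the two segments disagree outside Laryngeal, such as [labial], [dorsal], are unchanged — nothing dominating them spread, and Laryngeal is the minimal sufficient constituent.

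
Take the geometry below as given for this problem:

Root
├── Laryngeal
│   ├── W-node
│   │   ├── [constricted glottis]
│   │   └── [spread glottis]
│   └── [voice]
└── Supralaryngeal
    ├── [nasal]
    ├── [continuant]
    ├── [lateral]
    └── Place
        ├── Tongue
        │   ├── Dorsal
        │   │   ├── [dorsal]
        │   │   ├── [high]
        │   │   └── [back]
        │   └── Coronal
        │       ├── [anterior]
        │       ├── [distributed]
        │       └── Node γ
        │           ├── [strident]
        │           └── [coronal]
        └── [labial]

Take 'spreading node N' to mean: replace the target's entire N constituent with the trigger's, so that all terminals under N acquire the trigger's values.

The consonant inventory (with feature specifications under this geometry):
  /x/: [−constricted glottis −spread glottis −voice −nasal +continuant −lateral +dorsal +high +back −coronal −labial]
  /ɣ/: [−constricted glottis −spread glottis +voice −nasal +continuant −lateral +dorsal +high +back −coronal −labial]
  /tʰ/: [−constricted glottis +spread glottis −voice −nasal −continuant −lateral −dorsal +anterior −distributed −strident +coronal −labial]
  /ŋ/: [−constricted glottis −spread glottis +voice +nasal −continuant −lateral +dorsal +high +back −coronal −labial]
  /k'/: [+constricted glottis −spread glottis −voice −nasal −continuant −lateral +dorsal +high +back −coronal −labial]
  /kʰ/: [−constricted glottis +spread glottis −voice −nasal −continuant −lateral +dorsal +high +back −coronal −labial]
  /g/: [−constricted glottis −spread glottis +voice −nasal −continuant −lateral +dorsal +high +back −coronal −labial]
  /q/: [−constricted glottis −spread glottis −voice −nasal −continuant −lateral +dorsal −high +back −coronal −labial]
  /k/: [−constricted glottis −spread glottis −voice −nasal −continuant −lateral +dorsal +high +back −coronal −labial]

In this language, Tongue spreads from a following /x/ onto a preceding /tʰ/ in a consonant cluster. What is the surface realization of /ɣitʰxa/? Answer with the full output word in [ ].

Terminals under Tongue in this geometry: [dorsal], [high], [back], [anterior], [distributed], [strident], [coronal].
Spreading Tongue from /x/ onto /tʰ/ replaces those values with /x/'s: [+dorsal], [+high], [+back], [−coronal]. Features outside Tongue ([constricted glottis], [spread glottis], [voice], …) stay as in /tʰ/.
This feature bundle is that of [kʰ], so /ɣitʰxa/ surfaces as [ɣikʰxa].

[ɣikʰxa]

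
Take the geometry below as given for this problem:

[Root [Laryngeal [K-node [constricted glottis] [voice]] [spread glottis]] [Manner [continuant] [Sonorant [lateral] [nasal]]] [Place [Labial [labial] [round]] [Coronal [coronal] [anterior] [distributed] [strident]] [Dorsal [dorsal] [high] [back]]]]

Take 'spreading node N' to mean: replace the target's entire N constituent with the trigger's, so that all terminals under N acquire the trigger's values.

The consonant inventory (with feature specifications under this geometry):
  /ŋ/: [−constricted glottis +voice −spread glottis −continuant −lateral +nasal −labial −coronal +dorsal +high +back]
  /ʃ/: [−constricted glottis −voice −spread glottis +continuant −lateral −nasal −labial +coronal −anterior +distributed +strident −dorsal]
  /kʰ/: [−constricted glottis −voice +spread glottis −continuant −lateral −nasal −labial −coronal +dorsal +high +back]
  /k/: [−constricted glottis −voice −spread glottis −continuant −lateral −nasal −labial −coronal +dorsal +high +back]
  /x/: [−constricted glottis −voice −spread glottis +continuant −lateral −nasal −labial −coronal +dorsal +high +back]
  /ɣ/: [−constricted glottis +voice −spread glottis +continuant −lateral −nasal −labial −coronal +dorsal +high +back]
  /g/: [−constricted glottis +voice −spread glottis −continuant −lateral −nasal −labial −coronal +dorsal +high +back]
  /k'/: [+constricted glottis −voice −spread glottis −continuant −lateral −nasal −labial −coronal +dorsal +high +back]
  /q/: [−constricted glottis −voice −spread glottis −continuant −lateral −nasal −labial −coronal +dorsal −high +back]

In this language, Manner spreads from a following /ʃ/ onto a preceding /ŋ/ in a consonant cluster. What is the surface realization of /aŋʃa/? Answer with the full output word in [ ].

Terminals under Manner in this geometry: [continuant], [lateral], [nasal].
The target acquires /ʃ/'s values for everything under Manner — [+continuant], [−lateral], [−nasal] — while keeping its own [constricted glottis], [voice], [spread glottis], ….
The resulting bundle matches /ɣ/ in the inventory; substituting it for /ŋ/ gives [aɣʃa].

[aɣʃa]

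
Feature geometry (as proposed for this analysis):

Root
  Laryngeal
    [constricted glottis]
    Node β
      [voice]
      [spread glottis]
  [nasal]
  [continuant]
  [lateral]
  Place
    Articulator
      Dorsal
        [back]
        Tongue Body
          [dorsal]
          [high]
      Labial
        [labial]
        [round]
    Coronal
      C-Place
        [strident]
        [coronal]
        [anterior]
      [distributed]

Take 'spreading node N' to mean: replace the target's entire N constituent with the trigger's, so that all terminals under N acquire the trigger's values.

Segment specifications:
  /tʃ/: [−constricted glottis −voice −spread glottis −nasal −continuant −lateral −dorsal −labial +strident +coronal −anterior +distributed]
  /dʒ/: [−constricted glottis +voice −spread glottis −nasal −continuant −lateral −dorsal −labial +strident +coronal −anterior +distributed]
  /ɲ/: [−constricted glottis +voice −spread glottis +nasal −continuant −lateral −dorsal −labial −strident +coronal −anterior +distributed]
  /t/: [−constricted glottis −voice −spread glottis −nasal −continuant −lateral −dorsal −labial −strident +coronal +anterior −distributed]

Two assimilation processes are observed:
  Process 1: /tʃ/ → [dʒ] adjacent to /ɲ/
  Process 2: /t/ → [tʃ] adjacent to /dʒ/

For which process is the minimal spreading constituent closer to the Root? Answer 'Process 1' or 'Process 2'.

Process 2

Process 1: the feature that changes is [voice]; the minimal node is [voice] (depth 3).
Process 2: the features that change are [anterior], [distributed], [strident]; the minimal node is Coronal (depth 2).
Coronal (depth 2) sits above [voice] (depth 3), making Process 2 the one with the higher spreading node.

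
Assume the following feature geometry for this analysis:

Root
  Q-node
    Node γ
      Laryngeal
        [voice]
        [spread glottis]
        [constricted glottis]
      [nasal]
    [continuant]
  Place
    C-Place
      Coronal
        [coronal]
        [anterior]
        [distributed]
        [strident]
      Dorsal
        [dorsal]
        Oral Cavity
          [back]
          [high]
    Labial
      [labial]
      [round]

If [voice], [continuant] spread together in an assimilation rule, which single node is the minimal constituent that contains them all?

[voice]: Root > Q-node > Node γ > Laryngeal > [voice].
[continuant]: Root > Q-node > [continuant].
Q-node is the lowest common ancestor — every listed feature sits under it, and no single subconstituent of Q-node covers them all.

Q-node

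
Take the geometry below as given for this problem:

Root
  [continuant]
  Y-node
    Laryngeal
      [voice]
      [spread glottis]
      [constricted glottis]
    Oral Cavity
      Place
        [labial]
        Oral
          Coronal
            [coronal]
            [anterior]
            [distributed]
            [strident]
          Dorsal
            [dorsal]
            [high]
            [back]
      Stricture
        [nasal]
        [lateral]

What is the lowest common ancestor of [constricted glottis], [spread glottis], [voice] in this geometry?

Laryngeal

[constricted glottis]: Root ▹ Y-node ▹ Laryngeal ▹ [constricted glottis].
[spread glottis]: Root ▹ Y-node ▹ Laryngeal ▹ [spread glottis].
[voice]: Root ▹ Y-node ▹ Laryngeal ▹ [voice].
The listed terminals split across distinct daughters of Laryngeal, so Laryngeal itself is the smallest node containing them all.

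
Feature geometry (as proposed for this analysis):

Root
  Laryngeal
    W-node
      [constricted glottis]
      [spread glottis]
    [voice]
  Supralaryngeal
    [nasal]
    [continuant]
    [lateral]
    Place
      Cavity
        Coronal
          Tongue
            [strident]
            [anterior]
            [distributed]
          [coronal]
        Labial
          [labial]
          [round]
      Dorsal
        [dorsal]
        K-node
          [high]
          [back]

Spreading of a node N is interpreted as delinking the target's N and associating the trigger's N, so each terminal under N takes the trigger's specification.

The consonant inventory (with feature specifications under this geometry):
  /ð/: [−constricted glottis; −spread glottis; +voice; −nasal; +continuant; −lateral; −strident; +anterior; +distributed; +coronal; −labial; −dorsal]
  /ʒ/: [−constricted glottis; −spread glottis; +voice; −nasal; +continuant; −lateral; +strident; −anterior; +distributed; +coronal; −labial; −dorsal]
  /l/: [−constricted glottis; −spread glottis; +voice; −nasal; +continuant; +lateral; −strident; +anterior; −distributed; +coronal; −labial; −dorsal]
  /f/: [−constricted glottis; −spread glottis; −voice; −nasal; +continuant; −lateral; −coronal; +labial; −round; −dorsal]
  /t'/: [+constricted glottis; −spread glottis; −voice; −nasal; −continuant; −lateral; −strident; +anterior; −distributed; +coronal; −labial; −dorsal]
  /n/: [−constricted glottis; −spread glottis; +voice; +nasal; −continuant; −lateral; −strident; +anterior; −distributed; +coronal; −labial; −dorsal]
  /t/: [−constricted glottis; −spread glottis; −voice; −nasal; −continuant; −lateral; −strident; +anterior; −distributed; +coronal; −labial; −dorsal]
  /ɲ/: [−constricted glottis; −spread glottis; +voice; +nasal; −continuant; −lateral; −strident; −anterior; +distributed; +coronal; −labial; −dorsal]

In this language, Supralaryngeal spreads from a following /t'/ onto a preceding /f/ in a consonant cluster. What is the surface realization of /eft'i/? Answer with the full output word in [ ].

The Supralaryngeal node dominates the terminals [nasal], [continuant], [lateral], [strident], [anterior], [distributed], [coronal], [labial], [round], [dorsal], [high], [back].
Spreading Supralaryngeal from /t'/ onto /f/ replaces those values with /t'/'s: [−nasal], [−continuant], [−lateral], [−strident], [+anterior], [−distributed], [+coronal], [−labial], [−dorsal]. Features outside Supralaryngeal ([constricted glottis], [spread glottis], [voice]) stay as in /f/.
The resulting bundle matches /t/ in the inventory; substituting it for /f/ gives [ett'i].

[ett'i]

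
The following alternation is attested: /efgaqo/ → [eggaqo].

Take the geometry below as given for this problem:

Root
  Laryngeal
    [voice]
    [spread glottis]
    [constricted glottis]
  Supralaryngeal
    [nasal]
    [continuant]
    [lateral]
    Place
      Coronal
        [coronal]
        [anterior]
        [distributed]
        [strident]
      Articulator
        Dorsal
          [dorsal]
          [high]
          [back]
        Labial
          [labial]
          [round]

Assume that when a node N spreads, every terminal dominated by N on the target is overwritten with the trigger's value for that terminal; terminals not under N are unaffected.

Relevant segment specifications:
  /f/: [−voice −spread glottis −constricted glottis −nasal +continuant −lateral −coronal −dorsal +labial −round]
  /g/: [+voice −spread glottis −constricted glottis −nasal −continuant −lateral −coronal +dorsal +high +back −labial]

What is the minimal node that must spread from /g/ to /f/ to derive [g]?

Root

Feature comparison: [voice], [continuant], [labial], [round], [dorsal], [high], [back] differ between /f/ and [g]; the remaining terminals match.
Tracing each changed feature up the tree, the paths first meet at Root; any lower node misses at least one of them.
If Root spreads, every terminal under it takes /g/'s value, producing [g] as observed.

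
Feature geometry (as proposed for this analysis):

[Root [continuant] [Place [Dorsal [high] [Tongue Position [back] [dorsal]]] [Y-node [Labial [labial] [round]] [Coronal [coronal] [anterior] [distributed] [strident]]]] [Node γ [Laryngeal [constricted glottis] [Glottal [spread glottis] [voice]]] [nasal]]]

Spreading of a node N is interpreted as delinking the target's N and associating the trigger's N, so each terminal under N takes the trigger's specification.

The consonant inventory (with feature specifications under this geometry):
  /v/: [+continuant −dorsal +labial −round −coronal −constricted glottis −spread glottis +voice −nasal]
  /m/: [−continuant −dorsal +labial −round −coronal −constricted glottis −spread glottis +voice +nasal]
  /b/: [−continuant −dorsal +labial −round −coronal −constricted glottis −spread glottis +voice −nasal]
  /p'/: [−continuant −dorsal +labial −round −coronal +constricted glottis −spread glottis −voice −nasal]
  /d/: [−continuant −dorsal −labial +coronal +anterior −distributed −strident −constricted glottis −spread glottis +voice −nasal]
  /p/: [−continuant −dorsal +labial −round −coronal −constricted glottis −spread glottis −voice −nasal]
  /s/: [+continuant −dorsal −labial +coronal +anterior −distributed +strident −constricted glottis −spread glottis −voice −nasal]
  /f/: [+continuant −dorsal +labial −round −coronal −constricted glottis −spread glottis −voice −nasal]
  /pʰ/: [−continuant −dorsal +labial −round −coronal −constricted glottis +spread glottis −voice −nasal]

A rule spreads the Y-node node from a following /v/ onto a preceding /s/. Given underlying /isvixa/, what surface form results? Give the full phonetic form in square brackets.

[ifvixa]

The Y-node node dominates the terminals [labial], [round], [coronal], [anterior], [distributed], [strident].
The target acquires /v/'s values for everything under Y-node — [+labial], [−round], [−coronal] — while keeping its own [continuant], [dorsal], [constricted glottis], ….
This feature bundle is that of [f], so /isvixa/ surfaces as [ifvixa].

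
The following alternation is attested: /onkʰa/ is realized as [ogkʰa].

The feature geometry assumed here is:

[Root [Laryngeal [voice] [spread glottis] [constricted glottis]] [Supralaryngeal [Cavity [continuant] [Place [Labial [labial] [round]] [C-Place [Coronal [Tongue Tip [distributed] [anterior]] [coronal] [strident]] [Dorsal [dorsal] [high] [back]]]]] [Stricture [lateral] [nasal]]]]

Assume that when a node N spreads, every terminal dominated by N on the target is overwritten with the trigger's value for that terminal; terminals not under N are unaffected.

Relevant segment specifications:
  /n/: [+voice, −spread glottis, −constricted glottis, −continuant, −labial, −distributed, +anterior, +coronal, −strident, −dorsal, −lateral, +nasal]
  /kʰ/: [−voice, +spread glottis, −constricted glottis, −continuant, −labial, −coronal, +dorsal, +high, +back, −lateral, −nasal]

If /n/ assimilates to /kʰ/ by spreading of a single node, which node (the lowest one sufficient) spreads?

Supralaryngeal

Comparing /n/ with its surface form [g], the features that change are [nasal], [coronal], [anterior], [distributed], [strident], [dorsal], [high], [back].
The smallest constituent containing every changed terminal is Supralaryngeal — each of its daughters lacks at least one of the affected features.
If Supralaryngeal spreads, every terminal under it takes /kʰ/'s value, producing [g] as observed.
[voice], [spread glottis] — on which /kʰ/ differs from /n/ — are unchanged, so Root cannot have spread; the constituent is no larger than Supralaryngeal.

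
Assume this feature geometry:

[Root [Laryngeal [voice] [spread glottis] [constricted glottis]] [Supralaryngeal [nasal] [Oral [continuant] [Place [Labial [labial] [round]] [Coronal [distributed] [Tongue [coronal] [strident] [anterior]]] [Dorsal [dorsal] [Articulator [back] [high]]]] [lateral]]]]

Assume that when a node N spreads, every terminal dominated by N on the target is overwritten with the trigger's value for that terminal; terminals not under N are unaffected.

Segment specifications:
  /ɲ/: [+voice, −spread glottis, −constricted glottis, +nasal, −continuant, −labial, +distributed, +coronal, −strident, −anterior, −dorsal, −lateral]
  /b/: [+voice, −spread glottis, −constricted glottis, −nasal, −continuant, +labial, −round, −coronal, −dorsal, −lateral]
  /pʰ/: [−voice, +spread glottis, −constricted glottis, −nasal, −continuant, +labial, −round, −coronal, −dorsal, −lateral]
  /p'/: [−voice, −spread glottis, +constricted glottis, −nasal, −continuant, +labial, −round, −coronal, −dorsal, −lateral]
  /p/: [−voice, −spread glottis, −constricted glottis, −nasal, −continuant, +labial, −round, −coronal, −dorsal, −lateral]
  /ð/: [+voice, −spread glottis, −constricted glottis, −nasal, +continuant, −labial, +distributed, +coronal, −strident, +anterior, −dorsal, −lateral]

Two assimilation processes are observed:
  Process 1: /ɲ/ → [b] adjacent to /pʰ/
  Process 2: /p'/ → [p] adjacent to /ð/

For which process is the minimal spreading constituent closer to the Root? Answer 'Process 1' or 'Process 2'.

Process 1 alters [nasal], [labial], [round], [coronal], [anterior], [distributed], [strident]; the lowest common ancestor is Supralaryngeal (depth 1 from Root).
Process 2 alters [constricted glottis]; the lowest dominating node is [constricted glottis] (depth 2 from Root).
Depth 1 < depth 2; Process 1 involves the structurally higher constituent Supralaryngeal.

Process 1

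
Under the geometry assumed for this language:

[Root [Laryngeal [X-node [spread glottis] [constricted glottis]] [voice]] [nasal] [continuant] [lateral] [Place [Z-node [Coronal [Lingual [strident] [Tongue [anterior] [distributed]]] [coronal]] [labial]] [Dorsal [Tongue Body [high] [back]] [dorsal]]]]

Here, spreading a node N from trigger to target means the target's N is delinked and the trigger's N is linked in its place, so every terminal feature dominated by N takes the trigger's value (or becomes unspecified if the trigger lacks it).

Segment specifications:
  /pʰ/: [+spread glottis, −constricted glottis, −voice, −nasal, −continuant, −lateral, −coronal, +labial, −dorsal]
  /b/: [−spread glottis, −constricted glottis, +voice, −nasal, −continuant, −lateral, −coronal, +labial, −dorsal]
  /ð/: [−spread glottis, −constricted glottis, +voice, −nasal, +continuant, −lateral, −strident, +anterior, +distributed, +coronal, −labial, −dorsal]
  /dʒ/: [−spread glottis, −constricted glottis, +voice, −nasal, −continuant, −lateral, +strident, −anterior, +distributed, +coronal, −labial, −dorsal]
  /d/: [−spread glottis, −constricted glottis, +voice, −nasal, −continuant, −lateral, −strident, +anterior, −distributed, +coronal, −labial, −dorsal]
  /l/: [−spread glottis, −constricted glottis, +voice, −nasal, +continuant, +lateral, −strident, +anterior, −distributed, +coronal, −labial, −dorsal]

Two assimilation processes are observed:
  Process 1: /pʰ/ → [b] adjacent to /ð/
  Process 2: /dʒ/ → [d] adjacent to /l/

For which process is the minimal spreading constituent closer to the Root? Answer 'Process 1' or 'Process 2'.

Process 1

In Process 1, [voice], [spread glottis] change, so the minimal spreading node is Laryngeal at depth 1.
Process 2 alters [anterior], [distributed], [strident]; the lowest common ancestor is Lingual (depth 4 from Root).
Depth 1 < depth 4; Process 1 involves the structurally higher constituent Laryngeal.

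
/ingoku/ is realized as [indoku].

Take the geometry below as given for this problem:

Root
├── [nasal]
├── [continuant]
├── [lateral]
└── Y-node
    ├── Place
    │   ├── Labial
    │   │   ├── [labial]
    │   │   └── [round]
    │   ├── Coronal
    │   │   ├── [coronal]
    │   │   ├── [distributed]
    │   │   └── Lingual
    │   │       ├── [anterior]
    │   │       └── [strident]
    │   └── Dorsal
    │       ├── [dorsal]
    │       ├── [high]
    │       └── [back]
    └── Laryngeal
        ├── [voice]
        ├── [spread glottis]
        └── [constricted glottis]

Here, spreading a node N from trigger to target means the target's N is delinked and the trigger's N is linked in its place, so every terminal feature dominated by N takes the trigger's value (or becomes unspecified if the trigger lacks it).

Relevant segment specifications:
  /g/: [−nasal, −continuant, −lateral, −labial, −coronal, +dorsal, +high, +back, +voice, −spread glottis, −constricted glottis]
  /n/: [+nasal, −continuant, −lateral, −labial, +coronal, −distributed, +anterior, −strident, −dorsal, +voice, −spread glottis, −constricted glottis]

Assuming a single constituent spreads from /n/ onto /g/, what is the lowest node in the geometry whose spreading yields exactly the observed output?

Place

Feature comparison: [coronal], [anterior], [distributed], [strident], [dorsal], [high], [back] differ between /g/ and [d]; the remaining terminals match.
In this geometry the lowest node dominating all of them is Place: every daughter of Place dominates only a proper subset, so no lower node suffices.
If Place spreads, every terminal under it takes /n/'s value, producing [d] as observed.
[nasal], a feature on which the two segments disagree outside Place, is unchanged — nothing dominating it spread, and Place is the minimal sufficient constituent.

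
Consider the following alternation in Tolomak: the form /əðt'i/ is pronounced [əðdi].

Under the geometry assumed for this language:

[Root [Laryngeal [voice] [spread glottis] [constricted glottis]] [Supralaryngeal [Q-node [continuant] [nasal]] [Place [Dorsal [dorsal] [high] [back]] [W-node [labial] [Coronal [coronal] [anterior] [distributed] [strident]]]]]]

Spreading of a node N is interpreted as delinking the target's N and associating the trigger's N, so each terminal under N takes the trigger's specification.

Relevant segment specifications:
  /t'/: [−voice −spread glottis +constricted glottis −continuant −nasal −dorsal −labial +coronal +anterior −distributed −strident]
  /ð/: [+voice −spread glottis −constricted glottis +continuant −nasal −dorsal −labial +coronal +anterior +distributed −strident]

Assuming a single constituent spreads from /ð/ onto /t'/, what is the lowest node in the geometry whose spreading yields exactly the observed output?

The alternation /t'/ → [d] changes [voice], [constricted glottis] and nothing else.
The smallest constituent containing every changed terminal is Laryngeal — each of its daughters lacks at least one of the affected features.
Delinking /t'/'s Laryngeal and associating /ð/'s Laryngeal gives precisely the feature bundle of [d].
Had Root spread, [distributed], [continuant] would have taken /ð/'s values; they stay as in /t'/, confirming the spreading constituent is exactly Laryngeal.

Laryngeal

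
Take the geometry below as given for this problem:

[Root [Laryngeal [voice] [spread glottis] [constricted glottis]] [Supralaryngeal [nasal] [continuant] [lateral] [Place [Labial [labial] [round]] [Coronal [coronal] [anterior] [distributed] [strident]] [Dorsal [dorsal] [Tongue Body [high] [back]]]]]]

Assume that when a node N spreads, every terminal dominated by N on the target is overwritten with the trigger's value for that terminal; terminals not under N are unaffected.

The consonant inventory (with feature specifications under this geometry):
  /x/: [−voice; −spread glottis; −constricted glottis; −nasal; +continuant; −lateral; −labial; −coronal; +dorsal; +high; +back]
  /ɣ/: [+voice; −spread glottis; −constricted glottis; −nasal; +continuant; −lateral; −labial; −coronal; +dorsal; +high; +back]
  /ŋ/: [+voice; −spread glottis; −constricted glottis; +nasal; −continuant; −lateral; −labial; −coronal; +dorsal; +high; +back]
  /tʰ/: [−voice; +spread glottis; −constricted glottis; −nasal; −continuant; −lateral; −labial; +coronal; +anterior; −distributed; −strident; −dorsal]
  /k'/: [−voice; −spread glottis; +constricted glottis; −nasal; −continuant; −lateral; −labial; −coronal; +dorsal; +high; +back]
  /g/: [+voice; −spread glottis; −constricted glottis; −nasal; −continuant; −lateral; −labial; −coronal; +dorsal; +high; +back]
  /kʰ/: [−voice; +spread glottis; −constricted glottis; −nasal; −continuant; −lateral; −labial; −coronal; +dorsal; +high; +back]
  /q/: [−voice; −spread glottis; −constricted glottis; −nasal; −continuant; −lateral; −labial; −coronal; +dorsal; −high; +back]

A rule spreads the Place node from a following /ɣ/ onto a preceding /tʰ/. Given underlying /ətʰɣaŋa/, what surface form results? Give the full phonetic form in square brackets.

[əkʰɣaŋa]

Terminals under Place in this geometry: [labial], [round], [coronal], [anterior], [distributed], [strident], [dorsal], [high], [back].
After delinking /tʰ/'s Place and linking /ɣ/'s, the affected terminals become [−labial], [−coronal], [+dorsal], [+high], [+back]; [voice], [spread glottis], [constricted glottis], … (outside Place) are retained from /tʰ/.
Among the inventory, only /kʰ/ has exactly this specification, giving the surface form [əkʰɣaŋa].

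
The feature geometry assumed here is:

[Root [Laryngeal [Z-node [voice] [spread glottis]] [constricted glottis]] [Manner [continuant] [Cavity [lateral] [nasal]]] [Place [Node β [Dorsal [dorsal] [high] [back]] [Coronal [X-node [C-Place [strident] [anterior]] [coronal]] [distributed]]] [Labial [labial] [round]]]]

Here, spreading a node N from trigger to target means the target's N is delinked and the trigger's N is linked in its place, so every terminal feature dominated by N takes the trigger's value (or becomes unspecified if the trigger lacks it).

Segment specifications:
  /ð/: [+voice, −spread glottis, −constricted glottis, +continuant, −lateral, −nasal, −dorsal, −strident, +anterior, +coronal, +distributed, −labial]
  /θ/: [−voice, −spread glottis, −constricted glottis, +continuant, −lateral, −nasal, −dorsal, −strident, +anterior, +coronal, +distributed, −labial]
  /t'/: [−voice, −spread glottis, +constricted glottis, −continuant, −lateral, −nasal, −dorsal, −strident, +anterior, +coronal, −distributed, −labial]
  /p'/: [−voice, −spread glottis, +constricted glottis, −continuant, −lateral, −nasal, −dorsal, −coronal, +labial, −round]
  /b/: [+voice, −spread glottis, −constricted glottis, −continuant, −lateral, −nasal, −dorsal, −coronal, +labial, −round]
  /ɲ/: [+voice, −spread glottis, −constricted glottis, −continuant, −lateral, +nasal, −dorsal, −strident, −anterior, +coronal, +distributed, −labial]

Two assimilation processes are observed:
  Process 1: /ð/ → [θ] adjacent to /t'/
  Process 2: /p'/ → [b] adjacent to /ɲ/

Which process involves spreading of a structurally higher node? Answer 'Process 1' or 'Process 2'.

Process 2

Process 1 alters [voice]; the lowest dominating node is [voice] (depth 3 from Root).
Process 2: the features that change are [voice], [constricted glottis]; the minimal node is Laryngeal (depth 1).
Laryngeal (depth 1) sits above [voice] (depth 3), making Process 2 the one with the higher spreading node.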